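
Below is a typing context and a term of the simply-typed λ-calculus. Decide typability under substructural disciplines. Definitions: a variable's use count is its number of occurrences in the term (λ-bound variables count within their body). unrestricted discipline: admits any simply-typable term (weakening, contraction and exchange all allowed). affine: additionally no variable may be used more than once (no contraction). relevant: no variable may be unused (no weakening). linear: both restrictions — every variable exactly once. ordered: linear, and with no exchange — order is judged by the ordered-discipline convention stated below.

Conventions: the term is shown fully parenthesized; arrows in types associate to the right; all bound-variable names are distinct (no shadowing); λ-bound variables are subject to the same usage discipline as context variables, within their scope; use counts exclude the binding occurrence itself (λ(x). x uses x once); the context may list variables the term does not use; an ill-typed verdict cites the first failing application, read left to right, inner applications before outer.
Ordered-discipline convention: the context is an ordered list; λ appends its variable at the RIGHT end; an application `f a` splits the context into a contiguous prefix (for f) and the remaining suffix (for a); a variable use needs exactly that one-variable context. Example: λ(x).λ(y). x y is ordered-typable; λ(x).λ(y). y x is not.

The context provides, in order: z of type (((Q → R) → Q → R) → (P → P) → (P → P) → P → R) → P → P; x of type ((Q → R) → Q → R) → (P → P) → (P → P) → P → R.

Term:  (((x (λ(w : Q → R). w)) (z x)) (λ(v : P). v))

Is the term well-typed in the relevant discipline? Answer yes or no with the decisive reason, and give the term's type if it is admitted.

yes — every one of z, x, w, v appears; term : P → R
usage: z: 1, x: 2, w (λ-bound): 1, v (λ-bound): 1
use order (left to right): x, w, z, x, v
typing: the term checks, with type P → R
summary: ordered ✗; linear ✗; affine ✗; relevant ✓; unrestricted ✓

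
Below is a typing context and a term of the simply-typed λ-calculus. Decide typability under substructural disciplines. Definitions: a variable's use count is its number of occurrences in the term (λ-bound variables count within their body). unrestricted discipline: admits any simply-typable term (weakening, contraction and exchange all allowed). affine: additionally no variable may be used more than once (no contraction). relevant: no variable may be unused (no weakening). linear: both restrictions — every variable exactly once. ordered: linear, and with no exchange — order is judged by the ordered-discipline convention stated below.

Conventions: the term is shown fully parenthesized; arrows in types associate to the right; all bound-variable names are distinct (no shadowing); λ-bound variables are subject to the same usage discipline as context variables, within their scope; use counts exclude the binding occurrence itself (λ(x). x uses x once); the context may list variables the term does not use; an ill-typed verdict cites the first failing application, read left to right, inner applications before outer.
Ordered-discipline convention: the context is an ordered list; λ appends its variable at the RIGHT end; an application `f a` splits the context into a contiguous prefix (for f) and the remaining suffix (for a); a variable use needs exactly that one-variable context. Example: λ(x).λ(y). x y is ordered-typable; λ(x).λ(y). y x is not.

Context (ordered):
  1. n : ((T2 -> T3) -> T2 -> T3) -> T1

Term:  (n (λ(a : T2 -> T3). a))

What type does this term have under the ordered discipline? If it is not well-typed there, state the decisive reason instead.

term : T1
variable uses: n: 1×; a (λ-bound): 1×
use order (left to right): n, a
typing: well-typed at T1
all disciplines: ordered ✓ | linear ✓ | affine ✓ | relevant ✓ | unrestricted ✓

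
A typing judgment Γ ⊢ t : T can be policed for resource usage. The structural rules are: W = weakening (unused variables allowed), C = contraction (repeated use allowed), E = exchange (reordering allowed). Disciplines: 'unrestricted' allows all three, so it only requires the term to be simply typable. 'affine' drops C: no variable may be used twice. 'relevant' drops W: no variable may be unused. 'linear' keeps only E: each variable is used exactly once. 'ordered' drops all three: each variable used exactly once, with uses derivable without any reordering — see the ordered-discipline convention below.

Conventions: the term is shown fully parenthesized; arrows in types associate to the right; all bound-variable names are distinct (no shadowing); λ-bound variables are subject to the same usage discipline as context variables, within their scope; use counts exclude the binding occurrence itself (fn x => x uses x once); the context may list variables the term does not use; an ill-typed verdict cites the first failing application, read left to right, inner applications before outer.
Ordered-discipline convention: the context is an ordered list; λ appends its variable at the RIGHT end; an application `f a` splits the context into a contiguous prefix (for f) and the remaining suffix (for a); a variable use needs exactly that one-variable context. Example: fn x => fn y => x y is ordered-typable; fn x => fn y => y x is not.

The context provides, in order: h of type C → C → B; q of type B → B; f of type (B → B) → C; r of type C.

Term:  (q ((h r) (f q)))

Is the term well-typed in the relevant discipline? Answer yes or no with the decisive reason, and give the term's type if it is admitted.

yes — every one of h, q, f, r appears; term : B
counts: h: 1, q: 2, f: 1, r: 1
use order (left to right): q, h, r, f, q
typing: well-typed — term : B
summary: ordered ✗; linear ✗; affine ✗; relevant ✓; unrestricted ✓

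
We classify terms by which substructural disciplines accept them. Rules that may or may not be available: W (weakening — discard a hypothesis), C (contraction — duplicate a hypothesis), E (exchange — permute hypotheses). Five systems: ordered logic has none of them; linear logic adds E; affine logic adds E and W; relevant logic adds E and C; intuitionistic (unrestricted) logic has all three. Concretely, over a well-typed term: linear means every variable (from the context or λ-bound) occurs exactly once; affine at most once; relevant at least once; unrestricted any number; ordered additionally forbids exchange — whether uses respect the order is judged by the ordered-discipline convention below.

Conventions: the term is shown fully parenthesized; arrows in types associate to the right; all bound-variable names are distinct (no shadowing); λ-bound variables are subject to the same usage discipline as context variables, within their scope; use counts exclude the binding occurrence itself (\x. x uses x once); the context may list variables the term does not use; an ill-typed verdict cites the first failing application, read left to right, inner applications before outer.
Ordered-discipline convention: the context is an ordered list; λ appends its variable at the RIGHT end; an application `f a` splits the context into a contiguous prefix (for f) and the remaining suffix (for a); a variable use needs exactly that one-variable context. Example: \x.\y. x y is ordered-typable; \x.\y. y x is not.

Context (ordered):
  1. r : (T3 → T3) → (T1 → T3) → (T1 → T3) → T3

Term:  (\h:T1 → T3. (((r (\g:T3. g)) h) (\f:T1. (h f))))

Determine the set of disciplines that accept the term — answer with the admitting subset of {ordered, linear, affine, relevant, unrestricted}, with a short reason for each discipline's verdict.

admitting disciplines: relevant, unrestricted
counts: r ×1; h [bound] ×2; g [bound] ×1; f [bound] ×1
use order (left to right): r, g, h, h, f
typing: the term checks, with type (T1 → T3) → T3
ordered ✗ (needs contraction — h ×2)
linear ✗ (needs contraction — h ×2)
affine ✗ (needs contraction — h ×2)
relevant ✓ (none of r, h, g, f goes unused)
unrestricted ✓ (type-checks ((T1 → T3) → T3) and nothing is barred)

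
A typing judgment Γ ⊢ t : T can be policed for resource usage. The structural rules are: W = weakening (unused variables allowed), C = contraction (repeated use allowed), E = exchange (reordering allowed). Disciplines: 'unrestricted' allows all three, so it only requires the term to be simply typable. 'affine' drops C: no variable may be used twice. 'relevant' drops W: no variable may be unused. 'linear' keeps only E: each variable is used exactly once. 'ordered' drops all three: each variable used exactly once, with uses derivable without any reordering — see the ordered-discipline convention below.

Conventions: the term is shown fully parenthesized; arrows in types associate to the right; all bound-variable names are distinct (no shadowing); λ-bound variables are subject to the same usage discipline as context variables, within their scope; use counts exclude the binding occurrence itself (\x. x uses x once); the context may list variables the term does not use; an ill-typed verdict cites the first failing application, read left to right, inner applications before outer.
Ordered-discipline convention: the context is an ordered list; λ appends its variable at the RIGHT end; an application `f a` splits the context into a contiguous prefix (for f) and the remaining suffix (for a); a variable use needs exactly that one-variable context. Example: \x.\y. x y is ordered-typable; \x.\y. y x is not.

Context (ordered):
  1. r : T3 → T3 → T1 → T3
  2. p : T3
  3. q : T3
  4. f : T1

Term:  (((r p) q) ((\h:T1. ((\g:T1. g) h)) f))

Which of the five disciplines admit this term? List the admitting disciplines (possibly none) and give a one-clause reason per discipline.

admitted by: ordered, linear, affine, relevant, unrestricted
use counts: r: 1×, p: 1×, q: 1×, f: 1×, h (λ-bound): 1×, g (λ-bound): 1×
uses in reading order: r, p, q, g, h, f
typing: ✓ — T3
ordered: ✓ — single-use (r, p, q, f, h, g), ordered derivation ok
linear: ✓ — each of r, p, q, f, h, g used exactly once
affine: ✓ — none of r, p, q, f, h, g used more than once
relevant: ✓ — none of r, p, q, f, h, g goes unused
unrestricted: ✓ — well-typed at T3; no restrictions here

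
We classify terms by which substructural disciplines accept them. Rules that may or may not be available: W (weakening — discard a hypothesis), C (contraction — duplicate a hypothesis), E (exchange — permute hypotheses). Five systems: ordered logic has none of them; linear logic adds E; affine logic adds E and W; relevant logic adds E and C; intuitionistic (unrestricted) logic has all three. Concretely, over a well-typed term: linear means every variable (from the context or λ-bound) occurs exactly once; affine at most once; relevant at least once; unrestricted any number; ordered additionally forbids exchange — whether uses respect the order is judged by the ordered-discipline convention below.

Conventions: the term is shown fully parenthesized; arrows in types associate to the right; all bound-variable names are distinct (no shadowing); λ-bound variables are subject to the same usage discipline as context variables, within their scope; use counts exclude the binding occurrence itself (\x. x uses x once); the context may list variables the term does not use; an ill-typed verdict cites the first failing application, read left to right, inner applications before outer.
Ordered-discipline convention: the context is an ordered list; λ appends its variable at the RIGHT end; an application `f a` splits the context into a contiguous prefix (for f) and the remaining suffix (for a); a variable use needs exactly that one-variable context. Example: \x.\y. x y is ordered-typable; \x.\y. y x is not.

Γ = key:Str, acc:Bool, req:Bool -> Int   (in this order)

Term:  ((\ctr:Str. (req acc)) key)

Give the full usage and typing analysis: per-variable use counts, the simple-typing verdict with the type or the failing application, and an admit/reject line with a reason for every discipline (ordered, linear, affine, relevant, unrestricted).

use counts: key: 1, acc: 1, req: 1, ctr (bound): 0
order of uses: req, acc, key
typing: ✓ — Int
ordered ✗ (ctr left unused)
linear ✗ (ctr left unused)
affine ✓ (none of key, acc, req, ctr used more than once)
relevant ✗ (ctr left unused)
unrestricted ✓ (typability at Int is all that's needed)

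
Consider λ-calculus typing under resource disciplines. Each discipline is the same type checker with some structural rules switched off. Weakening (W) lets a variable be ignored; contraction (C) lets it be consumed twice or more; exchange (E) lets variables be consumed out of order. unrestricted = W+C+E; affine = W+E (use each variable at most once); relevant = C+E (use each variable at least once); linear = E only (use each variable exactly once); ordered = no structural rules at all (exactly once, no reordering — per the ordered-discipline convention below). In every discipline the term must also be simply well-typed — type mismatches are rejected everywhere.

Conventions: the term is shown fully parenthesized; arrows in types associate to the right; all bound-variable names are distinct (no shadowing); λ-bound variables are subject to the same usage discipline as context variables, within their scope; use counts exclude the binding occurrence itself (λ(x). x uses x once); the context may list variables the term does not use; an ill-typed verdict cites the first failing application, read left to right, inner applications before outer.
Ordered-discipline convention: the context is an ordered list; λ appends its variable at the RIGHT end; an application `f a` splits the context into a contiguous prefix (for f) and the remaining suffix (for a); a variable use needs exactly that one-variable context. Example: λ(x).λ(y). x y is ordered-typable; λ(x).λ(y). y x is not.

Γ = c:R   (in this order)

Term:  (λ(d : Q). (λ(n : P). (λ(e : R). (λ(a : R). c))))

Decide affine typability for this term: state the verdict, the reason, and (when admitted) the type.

yes — no duplicate uses among c, d, n, e, a; term : Q -> P -> R -> R -> R
usage: c: 1, d [bound]: 0, n [bound]: 0, e [bound]: 0, a [bound]: 0
use order (left to right): c
typing: well-typed — term : Q -> P -> R -> R -> R
per-discipline verdicts: ordered ✗; linear ✗; affine ✓; relevant ✗; unrestricted ✓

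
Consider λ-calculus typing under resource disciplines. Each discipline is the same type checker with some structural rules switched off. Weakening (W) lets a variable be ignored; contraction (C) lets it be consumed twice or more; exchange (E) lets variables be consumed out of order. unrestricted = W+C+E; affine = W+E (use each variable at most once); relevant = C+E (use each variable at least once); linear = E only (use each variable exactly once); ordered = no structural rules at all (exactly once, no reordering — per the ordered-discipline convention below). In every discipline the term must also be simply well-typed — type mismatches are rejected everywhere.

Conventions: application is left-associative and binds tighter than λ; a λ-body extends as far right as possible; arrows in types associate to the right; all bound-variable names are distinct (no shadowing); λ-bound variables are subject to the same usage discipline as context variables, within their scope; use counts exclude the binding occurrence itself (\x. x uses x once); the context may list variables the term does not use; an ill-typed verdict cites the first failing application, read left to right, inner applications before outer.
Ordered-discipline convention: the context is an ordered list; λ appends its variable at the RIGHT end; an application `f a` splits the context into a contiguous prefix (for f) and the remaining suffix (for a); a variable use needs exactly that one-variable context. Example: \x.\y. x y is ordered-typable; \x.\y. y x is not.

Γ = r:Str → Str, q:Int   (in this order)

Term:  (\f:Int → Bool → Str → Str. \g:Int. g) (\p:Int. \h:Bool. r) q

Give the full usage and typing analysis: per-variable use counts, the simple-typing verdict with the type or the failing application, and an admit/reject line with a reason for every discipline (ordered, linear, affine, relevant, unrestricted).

counts: r ×1; q ×1; f (bound) ×0; g (bound) ×1; p (bound) ×0; h (bound) ×0
order of uses: g, r, q
typing: the term checks, with type Int
ordered: ✗, needs weakening: f, p, h unused
linear: ✗, needs weakening: f, p, h unused
affine: ✓, none of r, q, f, g, p, h used more than once
relevant: ✗, needs weakening: f, p, h unused
unrestricted: ✓, well-typed at Int; no restrictions here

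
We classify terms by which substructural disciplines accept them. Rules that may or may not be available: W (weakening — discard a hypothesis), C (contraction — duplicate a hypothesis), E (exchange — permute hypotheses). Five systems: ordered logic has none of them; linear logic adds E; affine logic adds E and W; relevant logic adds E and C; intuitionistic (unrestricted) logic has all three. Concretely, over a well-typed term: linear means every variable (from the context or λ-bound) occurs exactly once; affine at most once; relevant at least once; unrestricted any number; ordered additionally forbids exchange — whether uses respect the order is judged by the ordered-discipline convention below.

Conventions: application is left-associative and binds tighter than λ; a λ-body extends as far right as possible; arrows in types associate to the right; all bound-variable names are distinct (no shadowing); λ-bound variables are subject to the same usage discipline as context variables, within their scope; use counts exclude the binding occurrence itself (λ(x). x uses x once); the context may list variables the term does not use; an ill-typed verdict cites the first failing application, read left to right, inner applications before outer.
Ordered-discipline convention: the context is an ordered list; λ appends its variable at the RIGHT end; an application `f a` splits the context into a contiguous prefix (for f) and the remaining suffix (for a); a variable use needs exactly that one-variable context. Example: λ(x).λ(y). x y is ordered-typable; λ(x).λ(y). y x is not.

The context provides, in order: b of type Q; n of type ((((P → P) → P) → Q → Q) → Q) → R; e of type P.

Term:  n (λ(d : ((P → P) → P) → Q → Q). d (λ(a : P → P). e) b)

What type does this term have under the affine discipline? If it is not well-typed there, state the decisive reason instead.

term : R
counts: b: 1×; n: 1×; e: 1×; d [bound]: 1×; a [bound]: 0×
left-to-right use order: n, d, e, b
typing: ✓ — R
summary: ordered ✗; linear ✗; affine ✓; relevant ✗; unrestricted ✓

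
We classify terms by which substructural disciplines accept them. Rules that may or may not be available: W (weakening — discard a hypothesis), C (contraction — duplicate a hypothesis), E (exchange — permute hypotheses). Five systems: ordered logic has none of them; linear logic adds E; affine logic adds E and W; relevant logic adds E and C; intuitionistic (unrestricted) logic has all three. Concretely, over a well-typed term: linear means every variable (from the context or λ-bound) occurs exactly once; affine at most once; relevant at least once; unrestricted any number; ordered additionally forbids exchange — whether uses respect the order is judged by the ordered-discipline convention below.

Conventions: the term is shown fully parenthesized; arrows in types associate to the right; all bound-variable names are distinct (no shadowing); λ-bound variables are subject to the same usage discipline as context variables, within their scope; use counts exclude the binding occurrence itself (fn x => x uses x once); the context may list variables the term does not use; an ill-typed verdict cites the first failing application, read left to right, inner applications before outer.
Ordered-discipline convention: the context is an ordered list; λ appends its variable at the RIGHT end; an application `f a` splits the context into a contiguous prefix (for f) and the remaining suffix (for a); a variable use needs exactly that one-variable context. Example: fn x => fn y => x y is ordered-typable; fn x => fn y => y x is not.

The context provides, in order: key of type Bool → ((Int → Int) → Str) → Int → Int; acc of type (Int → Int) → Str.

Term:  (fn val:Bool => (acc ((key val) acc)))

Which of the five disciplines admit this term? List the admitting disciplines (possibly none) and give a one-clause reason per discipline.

admitting disciplines: relevant, unrestricted
use counts: key ×1, acc ×2, val (λ-bound) ×1
use order (left to right): acc, key, val, acc
typing: well-typed — term : Bool → Str
ordered: ✗ — repeated use of acc ×2
linear: ✗ — repeated use of acc ×2
affine: ✗ — repeated use of acc ×2
relevant: ✓ — every one of key, acc, val appears
unrestricted: ✓ — simply typable at Bool → Str; W, C, E all held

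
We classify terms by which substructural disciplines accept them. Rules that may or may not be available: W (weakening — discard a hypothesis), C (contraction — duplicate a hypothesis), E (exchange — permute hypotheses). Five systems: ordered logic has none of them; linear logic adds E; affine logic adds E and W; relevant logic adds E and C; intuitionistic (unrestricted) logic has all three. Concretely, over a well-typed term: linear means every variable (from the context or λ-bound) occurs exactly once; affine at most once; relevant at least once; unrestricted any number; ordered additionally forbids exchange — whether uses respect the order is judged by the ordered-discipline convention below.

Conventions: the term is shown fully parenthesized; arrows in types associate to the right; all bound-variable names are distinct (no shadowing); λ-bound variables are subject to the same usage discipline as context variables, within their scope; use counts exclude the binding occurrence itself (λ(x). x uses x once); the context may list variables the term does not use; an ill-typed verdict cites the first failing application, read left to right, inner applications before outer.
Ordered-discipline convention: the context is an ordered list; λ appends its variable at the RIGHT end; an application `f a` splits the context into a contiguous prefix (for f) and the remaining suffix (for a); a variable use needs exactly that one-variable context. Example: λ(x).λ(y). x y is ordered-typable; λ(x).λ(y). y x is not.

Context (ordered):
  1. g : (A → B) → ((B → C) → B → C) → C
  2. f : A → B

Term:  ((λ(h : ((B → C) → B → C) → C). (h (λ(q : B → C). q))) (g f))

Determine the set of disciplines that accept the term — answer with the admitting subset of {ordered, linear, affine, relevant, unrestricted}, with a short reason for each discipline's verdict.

accepted by: ordered, linear, affine, relevant, unrestricted
variable uses: g ×1, f ×1, h (λ-bound) ×1, q (λ-bound) ×1
use order (left to right): h, q, g, f
typing: the term checks, with type C
ordered: ✓ — g, f, h, q once each; derivable with no W/C/E
linear: ✓ — single use per variable (g, f, h, q)
affine: ✓ — at most one use each (g, f, h, q)
relevant: ✓ — at least one use each (g, f, h, q)
unrestricted: ✓ — type-checks (C) and nothing is barred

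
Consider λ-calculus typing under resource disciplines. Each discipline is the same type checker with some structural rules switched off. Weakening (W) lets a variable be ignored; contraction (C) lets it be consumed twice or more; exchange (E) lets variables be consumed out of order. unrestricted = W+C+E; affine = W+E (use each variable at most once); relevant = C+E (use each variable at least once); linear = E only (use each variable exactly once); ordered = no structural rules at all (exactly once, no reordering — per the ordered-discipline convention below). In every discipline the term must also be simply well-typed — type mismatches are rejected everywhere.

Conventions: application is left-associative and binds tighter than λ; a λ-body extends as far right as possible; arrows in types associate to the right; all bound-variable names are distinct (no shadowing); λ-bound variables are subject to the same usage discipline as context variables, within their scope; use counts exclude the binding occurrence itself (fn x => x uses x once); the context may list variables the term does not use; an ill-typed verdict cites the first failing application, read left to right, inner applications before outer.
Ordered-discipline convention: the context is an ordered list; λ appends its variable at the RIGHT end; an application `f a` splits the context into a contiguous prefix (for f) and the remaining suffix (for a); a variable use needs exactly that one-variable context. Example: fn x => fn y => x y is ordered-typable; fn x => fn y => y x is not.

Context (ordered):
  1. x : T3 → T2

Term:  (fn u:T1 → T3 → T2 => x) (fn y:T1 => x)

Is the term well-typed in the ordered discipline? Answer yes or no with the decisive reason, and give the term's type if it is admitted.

no — repeated use of x ×2; u, y left unused
variable uses: x=2, u (bound)=0, y (bound)=0
use order (left to right): x, x
typing: ✓ — T3 → T2
summary: ordered ✗ · linear ✗ · affine ✗ · relevant ✗ · unrestricted ✓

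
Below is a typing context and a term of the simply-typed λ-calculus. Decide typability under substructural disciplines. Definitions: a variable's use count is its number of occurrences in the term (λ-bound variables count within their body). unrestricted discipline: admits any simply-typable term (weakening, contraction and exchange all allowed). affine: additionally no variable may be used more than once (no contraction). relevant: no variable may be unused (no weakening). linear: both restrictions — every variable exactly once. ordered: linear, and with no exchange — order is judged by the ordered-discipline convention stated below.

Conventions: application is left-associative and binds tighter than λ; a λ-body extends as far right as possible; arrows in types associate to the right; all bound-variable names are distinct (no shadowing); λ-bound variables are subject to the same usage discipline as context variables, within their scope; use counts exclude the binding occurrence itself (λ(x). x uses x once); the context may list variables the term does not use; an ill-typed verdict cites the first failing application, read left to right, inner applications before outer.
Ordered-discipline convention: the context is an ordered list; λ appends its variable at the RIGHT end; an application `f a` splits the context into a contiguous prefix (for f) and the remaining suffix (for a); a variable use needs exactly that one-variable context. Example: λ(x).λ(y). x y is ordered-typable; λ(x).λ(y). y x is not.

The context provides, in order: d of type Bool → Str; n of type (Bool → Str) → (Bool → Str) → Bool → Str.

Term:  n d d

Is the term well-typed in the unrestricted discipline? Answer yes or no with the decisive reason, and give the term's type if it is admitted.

yes — simply typable at Bool → Str; W, C, E all held; term : Bool → Str
variable uses: d ×2, n ×1
uses in reading order: n, d, d
typing: the term checks, with type Bool → Str
summary: ordered ✗ | linear ✗ | affine ✗ | relevant ✓ | unrestricted ✓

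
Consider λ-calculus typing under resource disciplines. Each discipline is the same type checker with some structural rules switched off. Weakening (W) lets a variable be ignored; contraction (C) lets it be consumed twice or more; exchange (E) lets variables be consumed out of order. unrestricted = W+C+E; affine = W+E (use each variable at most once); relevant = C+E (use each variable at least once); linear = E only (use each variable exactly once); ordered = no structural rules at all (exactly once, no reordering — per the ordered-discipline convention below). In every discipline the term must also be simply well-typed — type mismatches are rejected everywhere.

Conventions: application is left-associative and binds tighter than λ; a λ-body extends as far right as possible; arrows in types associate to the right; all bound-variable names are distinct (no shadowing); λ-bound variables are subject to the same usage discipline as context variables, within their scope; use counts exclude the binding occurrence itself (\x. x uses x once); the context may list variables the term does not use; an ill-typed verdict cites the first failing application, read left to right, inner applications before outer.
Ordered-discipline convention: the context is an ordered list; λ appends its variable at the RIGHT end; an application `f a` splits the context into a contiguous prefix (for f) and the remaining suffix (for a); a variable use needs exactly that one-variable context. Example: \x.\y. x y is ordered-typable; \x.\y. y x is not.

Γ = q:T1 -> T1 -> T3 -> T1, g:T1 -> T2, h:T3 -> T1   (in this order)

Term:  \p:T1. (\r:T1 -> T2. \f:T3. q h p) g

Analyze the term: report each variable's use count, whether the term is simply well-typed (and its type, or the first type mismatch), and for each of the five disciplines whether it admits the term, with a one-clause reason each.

usage: q=1, g=1, h=1, p (λ-bound)=1, r (λ-bound)=0, f (λ-bound)=0
uses in reading order: q, h, p, g
typing: ill-typed: a function awaiting T1 gets T3 -> T1
ordered: ✗, the type mismatch rejects it
linear: ✗, not simply typable
affine: ✗, fails simple typing
relevant: ✗, a type mismatch blocks all five
unrestricted: ✗, the type mismatch rejects it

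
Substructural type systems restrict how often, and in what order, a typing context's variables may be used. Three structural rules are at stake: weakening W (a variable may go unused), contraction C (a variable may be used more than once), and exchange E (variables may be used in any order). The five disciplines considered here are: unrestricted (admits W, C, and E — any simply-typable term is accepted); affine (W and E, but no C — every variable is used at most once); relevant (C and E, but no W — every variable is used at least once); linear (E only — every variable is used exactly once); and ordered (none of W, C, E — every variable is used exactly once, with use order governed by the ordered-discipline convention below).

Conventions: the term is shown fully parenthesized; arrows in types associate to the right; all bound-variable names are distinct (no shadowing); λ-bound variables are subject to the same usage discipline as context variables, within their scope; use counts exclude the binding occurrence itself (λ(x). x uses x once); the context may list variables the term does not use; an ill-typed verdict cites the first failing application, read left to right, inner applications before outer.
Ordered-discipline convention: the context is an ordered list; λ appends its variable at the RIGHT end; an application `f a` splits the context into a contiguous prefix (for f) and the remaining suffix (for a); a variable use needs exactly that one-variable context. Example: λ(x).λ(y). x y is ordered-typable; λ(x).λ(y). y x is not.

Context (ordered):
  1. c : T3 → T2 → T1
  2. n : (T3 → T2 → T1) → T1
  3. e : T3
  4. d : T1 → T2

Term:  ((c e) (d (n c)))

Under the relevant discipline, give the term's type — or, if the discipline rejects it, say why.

term : T1
use counts: c=2; n=1; e=1; d=1
use order (left to right): c, e, d, n, c
typing: ✓ — T1
per-discipline verdicts: ordered ✗ · linear ✗ · affine ✗ · relevant ✓ · unrestricted ✓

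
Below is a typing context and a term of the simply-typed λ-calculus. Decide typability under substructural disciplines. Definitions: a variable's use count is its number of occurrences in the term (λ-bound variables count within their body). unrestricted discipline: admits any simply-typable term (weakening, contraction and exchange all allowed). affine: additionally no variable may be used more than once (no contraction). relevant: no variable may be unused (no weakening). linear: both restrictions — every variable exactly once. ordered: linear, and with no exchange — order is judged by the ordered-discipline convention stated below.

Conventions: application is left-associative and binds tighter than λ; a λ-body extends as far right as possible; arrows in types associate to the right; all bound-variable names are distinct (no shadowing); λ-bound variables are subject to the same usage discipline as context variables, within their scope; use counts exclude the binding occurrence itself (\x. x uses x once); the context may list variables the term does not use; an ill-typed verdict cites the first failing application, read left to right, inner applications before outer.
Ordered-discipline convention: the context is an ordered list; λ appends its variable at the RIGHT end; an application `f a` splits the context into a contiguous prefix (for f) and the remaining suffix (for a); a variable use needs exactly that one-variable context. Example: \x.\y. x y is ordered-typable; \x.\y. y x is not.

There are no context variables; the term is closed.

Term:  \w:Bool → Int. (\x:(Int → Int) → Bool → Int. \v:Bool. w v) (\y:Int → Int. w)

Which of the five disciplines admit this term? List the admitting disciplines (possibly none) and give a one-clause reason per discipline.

admitted by: unrestricted
use counts: w (bound): 2; x (bound): 0; v (bound): 1; y (bound): 0
use order (left to right): w, v, w
typing: well-typed — term : (Bool → Int) → Bool → Int
ordered ✗ (repeated use of w ×2; unused: x, y — weakening required)
linear ✗ (repeated use of w ×2; unused: x, y — weakening required)
affine ✗ (repeated use of w ×2)
relevant ✗ (unused: x, y — weakening required)
unrestricted ✓ (simply typable at (Bool → Int) → Bool → Int; W, C, E all held)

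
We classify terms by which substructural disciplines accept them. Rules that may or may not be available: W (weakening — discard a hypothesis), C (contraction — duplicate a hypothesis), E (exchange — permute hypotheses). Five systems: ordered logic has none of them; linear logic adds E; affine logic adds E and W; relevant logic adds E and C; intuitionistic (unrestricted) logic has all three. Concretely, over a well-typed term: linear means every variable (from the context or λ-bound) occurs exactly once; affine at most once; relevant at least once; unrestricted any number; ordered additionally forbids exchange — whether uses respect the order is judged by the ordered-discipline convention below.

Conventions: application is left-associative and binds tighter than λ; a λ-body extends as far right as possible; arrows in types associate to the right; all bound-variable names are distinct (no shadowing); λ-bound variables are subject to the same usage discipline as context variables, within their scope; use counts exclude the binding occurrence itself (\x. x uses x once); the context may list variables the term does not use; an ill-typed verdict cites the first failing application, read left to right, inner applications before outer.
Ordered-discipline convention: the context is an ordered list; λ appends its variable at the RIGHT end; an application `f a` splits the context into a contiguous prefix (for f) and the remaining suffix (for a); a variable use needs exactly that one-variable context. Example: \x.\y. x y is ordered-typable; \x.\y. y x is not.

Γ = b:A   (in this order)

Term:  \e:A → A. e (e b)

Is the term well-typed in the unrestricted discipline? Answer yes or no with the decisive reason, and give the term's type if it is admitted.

yes — type-checks ((A → A) → A) and nothing is barred; term : (A → A) → A
counts: b ×1; e [bound] ×2
order of uses: e, e, b
typing: the term checks, with type (A → A) → A
all disciplines: ordered ✗; linear ✗; affine ✗; relevant ✓; unrestricted ✓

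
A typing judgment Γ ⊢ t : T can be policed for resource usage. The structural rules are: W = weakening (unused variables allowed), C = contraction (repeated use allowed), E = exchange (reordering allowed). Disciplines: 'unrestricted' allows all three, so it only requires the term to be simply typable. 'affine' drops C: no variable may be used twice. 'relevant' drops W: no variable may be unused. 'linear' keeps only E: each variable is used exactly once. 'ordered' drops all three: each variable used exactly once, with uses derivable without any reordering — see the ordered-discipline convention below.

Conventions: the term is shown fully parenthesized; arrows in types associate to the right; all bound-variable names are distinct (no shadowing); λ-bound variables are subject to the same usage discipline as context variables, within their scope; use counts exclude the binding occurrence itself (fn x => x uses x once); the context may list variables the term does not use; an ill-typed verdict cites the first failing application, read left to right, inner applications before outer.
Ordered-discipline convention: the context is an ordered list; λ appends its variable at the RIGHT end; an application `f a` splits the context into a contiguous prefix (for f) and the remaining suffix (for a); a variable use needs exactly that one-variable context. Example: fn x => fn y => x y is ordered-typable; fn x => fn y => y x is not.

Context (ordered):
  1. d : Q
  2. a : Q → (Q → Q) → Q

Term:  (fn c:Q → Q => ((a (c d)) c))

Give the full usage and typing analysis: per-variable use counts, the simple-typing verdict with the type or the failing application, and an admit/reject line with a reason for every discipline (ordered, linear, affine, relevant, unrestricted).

counts: d: 1×, a: 1×, c (λ-bound): 2×
use order (left to right): a, c, d, c
typing: well-typed — term : (Q → Q) → Q
ordered: ✗ — c ×2 used more than once (contraction)
linear: ✗ — c ×2 used more than once (contraction)
affine: ✗ — c ×2 used more than once (contraction)
relevant: ✓ — at least one use each (d, a, c)
unrestricted: ✓ — typability at (Q → Q) → Q is all that's needed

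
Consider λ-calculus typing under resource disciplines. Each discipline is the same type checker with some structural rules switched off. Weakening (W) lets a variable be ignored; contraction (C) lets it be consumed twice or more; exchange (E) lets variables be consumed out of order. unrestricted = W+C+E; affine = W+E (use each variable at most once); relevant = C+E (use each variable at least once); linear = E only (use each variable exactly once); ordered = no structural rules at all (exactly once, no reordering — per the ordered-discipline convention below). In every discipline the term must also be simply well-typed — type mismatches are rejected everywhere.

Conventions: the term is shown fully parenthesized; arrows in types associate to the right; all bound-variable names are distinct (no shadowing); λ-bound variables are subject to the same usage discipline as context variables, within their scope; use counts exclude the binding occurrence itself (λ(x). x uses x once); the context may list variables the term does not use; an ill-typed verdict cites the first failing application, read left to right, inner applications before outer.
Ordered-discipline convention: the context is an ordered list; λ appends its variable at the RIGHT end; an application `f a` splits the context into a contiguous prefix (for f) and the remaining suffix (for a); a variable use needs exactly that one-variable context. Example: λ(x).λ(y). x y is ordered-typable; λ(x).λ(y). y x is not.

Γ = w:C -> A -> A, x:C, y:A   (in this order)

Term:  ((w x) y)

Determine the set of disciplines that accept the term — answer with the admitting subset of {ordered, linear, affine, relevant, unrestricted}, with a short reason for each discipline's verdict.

admitting disciplines: ordered, linear, affine, relevant, unrestricted
use counts: w ×1; x ×1; y ×1
uses in reading order: w, x, y
typing: well-typed — term : A
ordered: ✓ — one use each (w, x, y); ordered split holds
linear: ✓ — w, x, y: one use apiece
affine: ✓ — no duplicate uses among w, x, y
relevant: ✓ — w, x, y: all used, weakening unneeded
unrestricted: ✓ — typability at A is all that's needed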